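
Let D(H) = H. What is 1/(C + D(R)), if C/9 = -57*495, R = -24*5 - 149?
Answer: -1/254204 ≈ -3.9338e-6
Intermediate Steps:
R = -269 (R = -120 - 149 = -269)
C = -253935 (C = 9*(-57*495) = 9*(-28215) = -253935)
1/(C + D(R)) = 1/(-253935 - 269) = 1/(-254204) = -1/254204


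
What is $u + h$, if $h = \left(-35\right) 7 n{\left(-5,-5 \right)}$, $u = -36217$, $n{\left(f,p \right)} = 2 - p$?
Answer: $-37932$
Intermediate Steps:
$h = -1715$ ($h = \left(-35\right) 7 \left(2 - -5\right) = - 245 \left(2 + 5\right) = \left(-245\right) 7 = -1715$)
$u + h = -36217 - 1715 = -37932$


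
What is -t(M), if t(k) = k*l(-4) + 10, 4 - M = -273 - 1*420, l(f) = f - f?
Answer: -10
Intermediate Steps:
l(f) = 0
M = 697 (M = 4 - (-273 - 1*420) = 4 - (-273 - 420) = 4 - 1*(-693) = 4 + 693 = 697)
t(k) = 10 (t(k) = k*0 + 10 = 0 + 10 = 10)
-t(M) = -1*10 = -10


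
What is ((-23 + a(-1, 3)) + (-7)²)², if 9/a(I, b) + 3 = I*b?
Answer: 2401/4 ≈ 600.25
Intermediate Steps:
a(I, b) = 9/(-3 + I*b)
((-23 + a(-1, 3)) + (-7)²)² = ((-23 + 9/(-3 - 1*3)) + (-7)²)² = ((-23 + 9/(-3 - 3)) + 49)² = ((-23 + 9/(-6)) + 49)² = ((-23 + 9*(-⅙)) + 49)² = ((-23 - 3/2) + 49)² = (-49/2 + 49)² = (49/2)² = 2401/4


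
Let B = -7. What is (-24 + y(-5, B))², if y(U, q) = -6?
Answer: 900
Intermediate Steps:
(-24 + y(-5, B))² = (-24 - 6)² = (-30)² = 900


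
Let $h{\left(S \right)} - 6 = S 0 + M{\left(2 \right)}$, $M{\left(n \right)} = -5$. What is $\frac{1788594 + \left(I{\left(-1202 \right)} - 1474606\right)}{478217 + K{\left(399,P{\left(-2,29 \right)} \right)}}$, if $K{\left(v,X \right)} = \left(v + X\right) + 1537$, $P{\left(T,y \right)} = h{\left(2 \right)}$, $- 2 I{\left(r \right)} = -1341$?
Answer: $\frac{629317}{960308} \approx 0.65533$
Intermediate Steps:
$I{\left(r \right)} = \frac{1341}{2}$ ($I{\left(r \right)} = \left(- \frac{1}{2}\right) \left(-1341\right) = \frac{1341}{2}$)
$h{\left(S \right)} = 1$ ($h{\left(S \right)} = 6 + \left(S 0 - 5\right) = 6 + \left(0 - 5\right) = 6 - 5 = 1$)
$P{\left(T,y \right)} = 1$
$K{\left(v,X \right)} = 1537 + X + v$ ($K{\left(v,X \right)} = \left(X + v\right) + 1537 = 1537 + X + v$)
$\frac{1788594 + \left(I{\left(-1202 \right)} - 1474606\right)}{478217 + K{\left(399,P{\left(-2,29 \right)} \right)}} = \frac{1788594 + \left(\frac{1341}{2} - 1474606\right)}{478217 + \left(1537 + 1 + 399\right)} = \frac{1788594 - \frac{2947871}{2}}{478217 + 1937} = \frac{629317}{2 \cdot 480154} = \frac{629317}{2} \cdot \frac{1}{480154} = \frac{629317}{960308}$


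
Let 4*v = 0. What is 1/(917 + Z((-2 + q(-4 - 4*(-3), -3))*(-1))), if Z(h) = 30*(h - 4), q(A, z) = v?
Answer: 1/857 ≈ 0.0011669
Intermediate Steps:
v = 0 (v = (1/4)*0 = 0)
q(A, z) = 0
Z(h) = -120 + 30*h (Z(h) = 30*(-4 + h) = -120 + 30*h)
1/(917 + Z((-2 + q(-4 - 4*(-3), -3))*(-1))) = 1/(917 + (-120 + 30*((-2 + 0)*(-1)))) = 1/(917 + (-120 + 30*(-2*(-1)))) = 1/(917 + (-120 + 30*2)) = 1/(917 + (-120 + 60)) = 1/(917 - 60) = 1/857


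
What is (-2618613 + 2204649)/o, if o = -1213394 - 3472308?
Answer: 206982/2342851 ≈ 0.088346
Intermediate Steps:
o = -4685702
(-2618613 + 2204649)/o = (-2618613 + 2204649)/(-4685702) = -413964*(-1/4685702) = 206982/2342851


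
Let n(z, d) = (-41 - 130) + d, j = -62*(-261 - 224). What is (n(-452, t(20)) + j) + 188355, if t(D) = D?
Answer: 218274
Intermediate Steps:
j = 30070 (j = -62*(-485) = 30070)
n(z, d) = -171 + d
(n(-452, t(20)) + j) + 188355 = ((-171 + 20) + 30070) + 188355 = (-151 + 30070) + 188355 = 29919 + 188355 = 218274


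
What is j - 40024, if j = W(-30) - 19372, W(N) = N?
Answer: -59426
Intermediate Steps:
j = -19402 (j = -30 - 19372 = -19402)
j - 40024 = -19402 - 40024 = -59426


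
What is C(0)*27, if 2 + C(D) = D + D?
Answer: -54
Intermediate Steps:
C(D) = -2 + 2*D (C(D) = -2 + (D + D) = -2 + 2*D)
C(0)*27 = (-2 + 2*0)*27 = (-2 + 0)*27 = -2*27 = -54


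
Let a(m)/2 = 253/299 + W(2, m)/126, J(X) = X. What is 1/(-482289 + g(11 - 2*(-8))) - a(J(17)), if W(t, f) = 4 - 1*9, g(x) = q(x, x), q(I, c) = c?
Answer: -212356307/131657526 ≈ -1.6129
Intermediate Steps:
g(x) = x
W(t, f) = -5 (W(t, f) = 4 - 9 = -5)
a(m) = 1321/819 (a(m) = 2*(253/299 - 5/126) = 2*(253*(1/299) - 5*1/126) = 2*(11/13 - 5/126) = 2*(1321/1638) = 1321/819)
1/(-482289 + g(11 - 2*(-8))) - a(J(17)) = 1/(-482289 + (11 - 2*(-8))) - 1*1321/819 = 1/(-482289 + (11 + 16)) - 1321/819 = 1/(-482289 + 27) - 1321/819 = 1/(-482262) - 1321/819 = -1/482262 - 1321/819 = -212356307/131657526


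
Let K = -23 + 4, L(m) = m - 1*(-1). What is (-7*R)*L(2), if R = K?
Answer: 399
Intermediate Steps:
L(m) = 1 + m (L(m) = m + 1 = 1 + m)
K = -19
R = -19
(-7*R)*L(2) = (-7*(-19))*(1 + 2) = 133*3 = 399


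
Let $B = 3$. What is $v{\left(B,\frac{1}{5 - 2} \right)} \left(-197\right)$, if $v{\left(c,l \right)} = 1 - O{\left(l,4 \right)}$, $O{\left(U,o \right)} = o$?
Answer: $591$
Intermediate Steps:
$v{\left(c,l \right)} = -3$ ($v{\left(c,l \right)} = 1 - 4 = -3$)
$v{\left(B,\frac{1}{5 - 2} \right)} \left(-197\right) = \left(-3\right) \left(-197\right) = 591$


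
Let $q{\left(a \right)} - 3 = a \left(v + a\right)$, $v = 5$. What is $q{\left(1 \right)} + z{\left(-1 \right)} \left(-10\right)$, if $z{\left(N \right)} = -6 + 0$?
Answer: $69$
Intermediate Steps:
$z{\left(N \right)} = -6$
$q{\left(a \right)} = 3 + a \left(5 + a\right)$
$q{\left(1 \right)} + z{\left(-1 \right)} \left(-10\right) = \left(3 + 1^{2} + 5 \cdot 1\right) - -60 = \left(3 + 1 + 5\right) + 60 = 9 + 60 = 69$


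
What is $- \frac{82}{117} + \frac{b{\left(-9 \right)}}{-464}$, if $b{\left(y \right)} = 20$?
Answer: $- \frac{10097}{13572} \approx -0.74396$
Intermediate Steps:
$- \frac{82}{117} + \frac{b{\left(-9 \right)}}{-464} = - \frac{82}{117} + \frac{20}{-464} = \left(-82\right) \frac{1}{117} + 20 \left(- \frac{1}{464}\right) = - \frac{82}{117} - \frac{5}{116} = - \frac{10097}{13572}$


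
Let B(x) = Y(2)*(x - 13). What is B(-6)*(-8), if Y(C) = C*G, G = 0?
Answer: 0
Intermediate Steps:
Y(C) = 0 (Y(C) = C*0 = 0)
B(x) = 0 (B(x) = 0*(x - 13) = 0*(-13 + x) = 0)
B(-6)*(-8) = 0*(-8) = 0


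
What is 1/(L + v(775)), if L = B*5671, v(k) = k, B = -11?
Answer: -1/61606 ≈ -1.6232e-5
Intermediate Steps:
L = -62381 (L = -11*5671 = -62381)
1/(L + v(775)) = 1/(-62381 + 775) = 1/(-61606) = -1/61606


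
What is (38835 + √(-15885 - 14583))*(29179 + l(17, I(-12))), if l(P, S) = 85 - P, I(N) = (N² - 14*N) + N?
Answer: 1135807245 + 58494*I*√7617 ≈ 1.1358e+9 + 5.1051e+6*I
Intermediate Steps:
I(N) = N² - 13*N
(38835 + √(-15885 - 14583))*(29179 + l(17, I(-12))) = (38835 + √(-15885 - 14583))*(29179 + (85 - 1*17)) = (38835 + √(-30468))*(29179 + (85 - 17)) = (38835 + 2*I*√7617)*(29179 + 68) = (38835 + 2*I*√7617)*29247 = 1135807245 + 58494*I*√7617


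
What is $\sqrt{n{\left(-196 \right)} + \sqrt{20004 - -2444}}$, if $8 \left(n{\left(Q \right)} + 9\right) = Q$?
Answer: $\frac{\sqrt{-134 + 16 \sqrt{1403}}}{2} \approx 10.785$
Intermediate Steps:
$n{\left(Q \right)} = -9 + \frac{Q}{8}$
$\sqrt{n{\left(-196 \right)} + \sqrt{20004 - -2444}} = \sqrt{\left(-9 + \frac{1}{8} \left(-196\right)\right) + \sqrt{20004 - -2444}} = \sqrt{\left(-9 - \frac{49}{2}\right) + \sqrt{20004 + \left(-4587 + 7031\right)}} = \sqrt{- \frac{67}{2} + \sqrt{20004 + 2444}} = \sqrt{- \frac{67}{2} + \sqrt{22448}} = \sqrt{- \frac{67}{2} + 4 \sqrt{1403}}$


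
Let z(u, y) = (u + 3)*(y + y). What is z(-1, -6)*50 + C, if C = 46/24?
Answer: -14377/12 ≈ -1198.1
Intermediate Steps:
z(u, y) = 2*y*(3 + u) (z(u, y) = (3 + u)*(2*y) = 2*y*(3 + u))
C = 23/12 (C = 46*(1/24) = 23/12 ≈ 1.9167)
z(-1, -6)*50 + C = (2*(-6)*(3 - 1))*50 + 23/12 = (2*(-6)*2)*50 + 23/12 = -24*50 + 23/12 = -1200 + 23/12 = -14377/12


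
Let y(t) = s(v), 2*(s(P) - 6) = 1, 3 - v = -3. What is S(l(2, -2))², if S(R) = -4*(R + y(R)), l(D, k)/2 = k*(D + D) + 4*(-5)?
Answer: 39204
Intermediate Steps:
v = 6 (v = 3 - 1*(-3) = 3 + 3 = 6)
s(P) = 13/2 (s(P) = 6 + (½)*1 = 6 + ½ = 13/2)
y(t) = 13/2
l(D, k) = -40 + 4*D*k (l(D, k) = 2*(k*(D + D) + 4*(-5)) = 2*(k*(2*D) - 20) = 2*(2*D*k - 20) = 2*(-20 + 2*D*k) = -40 + 4*D*k)
S(R) = -26 - 4*R (S(R) = -4*(R + 13/2) = -4*(13/2 + R) = -26 - 4*R)
S(l(2, -2))² = (-26 - 4*(-40 + 4*2*(-2)))² = (-26 - 4*(-40 - 16))² = (-26 - 4*(-56))² = (-26 + 224)² = 198² = 39204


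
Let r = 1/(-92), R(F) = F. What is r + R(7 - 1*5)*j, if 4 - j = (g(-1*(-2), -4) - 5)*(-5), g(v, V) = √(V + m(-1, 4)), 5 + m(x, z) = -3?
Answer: -3865/92 + 20*I*√3 ≈ -42.011 + 34.641*I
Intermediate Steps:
m(x, z) = -8 (m(x, z) = -5 - 3 = -8)
r = -1/92 ≈ -0.010870
g(v, V) = √(-8 + V) (g(v, V) = √(V - 8) = √(-8 + V))
j = -21 + 10*I*√3 (j = 4 - (√(-8 - 4) - 5)*(-5) = 4 - (√(-12) - 5)*(-5) = 4 - (2*I*√3 - 5)*(-5) = 4 - (-5 + 2*I*√3)*(-5) = 4 - (25 - 10*I*√3) = 4 + (-25 + 10*I*√3) = -21 + 10*I*√3 ≈ -21.0 + 17.32*I)
r + R(7 - 1*5)*j = -1/92 + (7 - 1*5)*(-21 + 10*I*√3) = -1/92 + (7 - 5)*(-21 + 10*I*√3) = -1/92 + 2*(-21 + 10*I*√3) = -1/92 + (-42 + 20*I*√3) = -3865/92 + 20*I*√3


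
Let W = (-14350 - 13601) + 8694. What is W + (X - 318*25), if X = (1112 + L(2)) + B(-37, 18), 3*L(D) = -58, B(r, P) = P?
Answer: -78289/3 ≈ -26096.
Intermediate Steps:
L(D) = -58/3 (L(D) = (1/3)*(-58) = -58/3)
X = 3332/3 (X = (1112 - 58/3) + 18 = 3278/3 + 18 = 3332/3 ≈ 1110.7)
W = -19257 (W = -27951 + 8694 = -19257)
W + (X - 318*25) = -19257 + (3332/3 - 318*25) = -19257 + (3332/3 - 1*7950) = -19257 + (3332/3 - 7950) = -19257 - 20518/3 = -78289/3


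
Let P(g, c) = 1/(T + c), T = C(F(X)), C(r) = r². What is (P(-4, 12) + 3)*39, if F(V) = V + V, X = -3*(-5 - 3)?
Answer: 90337/772 ≈ 117.02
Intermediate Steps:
X = 24 (X = -3*(-8) = 24)
F(V) = 2*V
T = 2304 (T = (2*24)² = 48² = 2304)
P(g, c) = 1/(2304 + c)
(P(-4, 12) + 3)*39 = (1/(2304 + 12) + 3)*39 = (1/2316 + 3)*39 = (6949/2316)*39 = 90337/772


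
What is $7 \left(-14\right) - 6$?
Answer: $-104$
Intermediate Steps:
$7 \left(-14\right) - 6 = -98 - 6 = -104$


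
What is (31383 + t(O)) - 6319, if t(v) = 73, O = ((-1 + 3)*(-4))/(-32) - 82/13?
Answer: 25137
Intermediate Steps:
O = -315/52 (O = (2*(-4))*(-1/32) - 82*1/13 = -8*(-1/32) - 82/13 = ¼ - 82/13 = -315/52 ≈ -6.0577)
(31383 + t(O)) - 6319 = (31383 + 73) - 6319 = 31456 - 6319 = 25137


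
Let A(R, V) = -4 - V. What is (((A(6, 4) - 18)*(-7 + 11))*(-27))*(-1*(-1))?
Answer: 2808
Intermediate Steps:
(((A(6, 4) - 18)*(-7 + 11))*(-27))*(-1*(-1)) = ((((-4 - 1*4) - 18)*(-7 + 11))*(-27))*(-1*(-1)) = ((((-4 - 4) - 18)*4)*(-27))*1 = (((-8 - 18)*4)*(-27))*1 = (-26*4*(-27))*1 = -104*(-27)*1 = 2808*1 = 2808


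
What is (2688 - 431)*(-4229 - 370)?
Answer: -10379943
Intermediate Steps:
(2688 - 431)*(-4229 - 370) = 2257*(-4599) = -10379943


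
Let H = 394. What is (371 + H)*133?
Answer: 101745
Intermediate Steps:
(371 + H)*133 = (371 + 394)*133 = 765*133 = 101745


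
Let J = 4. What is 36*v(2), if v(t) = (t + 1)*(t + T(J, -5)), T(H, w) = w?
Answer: -324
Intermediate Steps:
v(t) = (1 + t)*(-5 + t) (v(t) = (t + 1)*(t - 5) = (1 + t)*(-5 + t))
36*v(2) = 36*(-5 + 2**2 - 4*2) = 36*(-5 + 4 - 8) = 36*(-9) = -324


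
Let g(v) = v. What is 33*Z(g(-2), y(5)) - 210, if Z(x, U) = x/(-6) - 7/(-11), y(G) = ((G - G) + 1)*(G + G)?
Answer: -178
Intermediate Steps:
y(G) = 2*G (y(G) = (0 + 1)*(2*G) = 1*(2*G) = 2*G)
Z(x, U) = 7/11 - x/6 (Z(x, U) = x*(-⅙) - 7*(-1/11) = -x/6 + 7/11 = 7/11 - x/6)
33*Z(g(-2), y(5)) - 210 = 33*(7/11 - ⅙*(-2)) - 210 = 33*(7/11 + ⅓) - 210 = 33*(32/33) - 210 = 32 - 210 = -178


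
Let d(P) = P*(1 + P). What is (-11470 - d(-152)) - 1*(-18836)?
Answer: -15586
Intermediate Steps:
(-11470 - d(-152)) - 1*(-18836) = (-11470 - (-152)*(1 - 152)) - 1*(-18836) = (-11470 - (-152)*(-151)) + 18836 = (-11470 - 1*22952) + 18836 = (-11470 - 22952) + 18836 = -34422 + 18836 = -15586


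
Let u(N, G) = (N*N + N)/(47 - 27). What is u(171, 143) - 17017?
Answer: -77732/5 ≈ -15546.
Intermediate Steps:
u(N, G) = N/20 + N**2/20 (u(N, G) = (N**2 + N)/20 = (N + N**2)*(1/20) = N/20 + N**2/20)
u(171, 143) - 17017 = (1/20)*171*(1 + 171) - 17017 = (1/20)*171*172 - 17017 = 7353/5 - 17017 = -77732/5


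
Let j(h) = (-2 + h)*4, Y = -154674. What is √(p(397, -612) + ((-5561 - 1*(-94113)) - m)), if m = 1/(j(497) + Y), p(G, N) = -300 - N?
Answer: √230211647502022/50898 ≈ 298.10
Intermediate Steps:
j(h) = -8 + 4*h
m = -1/152694 (m = 1/((-8 + 4*497) - 154674) = 1/((-8 + 1988) - 154674) = 1/(1980 - 154674) = 1/(-152694) = -1/152694 ≈ -6.5490e-6)
√(p(397, -612) + ((-5561 - 1*(-94113)) - m)) = √((-300 - 1*(-612)) + ((-5561 - 1*(-94113)) - 1*(-1/152694))) = √((-300 + 612) + ((-5561 + 94113) + 1/152694)) = √(312 + (88552 + 1/152694)) = √(312 + 13521359089/152694) = √(13568999617/152694) = √230211647502022/50898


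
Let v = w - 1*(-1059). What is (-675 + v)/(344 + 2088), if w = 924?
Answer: 327/608 ≈ 0.53783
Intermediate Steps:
v = 1983 (v = 924 - 1*(-1059) = 924 + 1059 = 1983)
(-675 + v)/(344 + 2088) = (-675 + 1983)/(344 + 2088) = 1308/2432 = 1308*(1/2432) = 327/608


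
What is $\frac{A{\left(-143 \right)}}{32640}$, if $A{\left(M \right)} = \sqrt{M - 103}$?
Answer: $\frac{i \sqrt{246}}{32640} \approx 0.00048053 i$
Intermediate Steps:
$A{\left(M \right)} = \sqrt{-103 + M}$
$\frac{A{\left(-143 \right)}}{32640} = \frac{\sqrt{-103 - 143}}{32640} = \sqrt{-246} \cdot \frac{1}{32640} = i \sqrt{246} \cdot \frac{1}{32640} = \frac{i \sqrt{246}}{32640}$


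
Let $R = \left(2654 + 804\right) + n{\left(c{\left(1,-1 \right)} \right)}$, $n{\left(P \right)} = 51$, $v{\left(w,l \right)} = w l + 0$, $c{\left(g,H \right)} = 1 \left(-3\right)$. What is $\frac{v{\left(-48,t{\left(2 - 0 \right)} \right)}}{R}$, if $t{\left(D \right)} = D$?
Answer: $- \frac{96}{3509} \approx -0.027358$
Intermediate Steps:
$c{\left(g,H \right)} = -3$
$v{\left(w,l \right)} = l w$ ($v{\left(w,l \right)} = l w + 0 = l w$)
$R = 3509$ ($R = \left(2654 + 804\right) + 51 = 3458 + 51 = 3509$)
$\frac{v{\left(-48,t{\left(2 - 0 \right)} \right)}}{R} = \frac{\left(2 - 0\right) \left(-48\right)}{3509} = \left(2 + 0\right) \left(-48\right) \frac{1}{3509} = 2 \left(-48\right) \frac{1}{3509} = \left(-96\right) \frac{1}{3509} = - \frac{96}{3509}$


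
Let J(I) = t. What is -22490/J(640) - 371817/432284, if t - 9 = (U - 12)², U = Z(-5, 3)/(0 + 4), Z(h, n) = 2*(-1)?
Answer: -39134039677/285739724 ≈ -136.96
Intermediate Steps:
Z(h, n) = -2
U = -½ (U = -2/(0 + 4) = -2/4 = (¼)*(-2) = -½ ≈ -0.50000)
t = 661/4 (t = 9 + (-½ - 12)² = 9 + (-25/2)² = 9 + 625/4 = 661/4 ≈ 165.25)
J(I) = 661/4
-22490/J(640) - 371817/432284 = -22490/661/4 - 371817/432284 = -22490*4/661 - 371817*1/432284 = -89960/661 - 371817/432284 = -39134039677/285739724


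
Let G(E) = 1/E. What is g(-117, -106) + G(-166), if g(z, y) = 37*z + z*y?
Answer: 1340117/166 ≈ 8073.0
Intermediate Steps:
g(z, y) = 37*z + y*z
g(-117, -106) + G(-166) = -117*(37 - 106) + 1/(-166) = -117*(-69) - 1/166 = 8073 - 1/166 = 1340117/166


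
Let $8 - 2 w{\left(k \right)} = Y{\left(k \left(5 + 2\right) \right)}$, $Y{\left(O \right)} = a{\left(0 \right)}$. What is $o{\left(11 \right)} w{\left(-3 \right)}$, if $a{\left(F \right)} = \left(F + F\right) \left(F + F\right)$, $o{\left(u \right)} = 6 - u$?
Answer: $-20$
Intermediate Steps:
$a{\left(F \right)} = 4 F^{2}$ ($a{\left(F \right)} = 2 F 2 F = 4 F^{2}$)
$Y{\left(O \right)} = 0$ ($Y{\left(O \right)} = 4 \cdot 0^{2} = 4 \cdot 0 = 0$)
$w{\left(k \right)} = 4$ ($w{\left(k \right)} = 4 - 0 = 4 + 0 = 4$)
$o{\left(11 \right)} w{\left(-3 \right)} = \left(6 - 11\right) 4 = \left(-5\right) 4 = -20$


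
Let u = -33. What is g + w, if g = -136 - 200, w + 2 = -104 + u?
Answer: -475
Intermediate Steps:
w = -139 (w = -2 + (-104 - 33) = -2 - 137 = -139)
g = -336
g + w = -336 - 139 = -475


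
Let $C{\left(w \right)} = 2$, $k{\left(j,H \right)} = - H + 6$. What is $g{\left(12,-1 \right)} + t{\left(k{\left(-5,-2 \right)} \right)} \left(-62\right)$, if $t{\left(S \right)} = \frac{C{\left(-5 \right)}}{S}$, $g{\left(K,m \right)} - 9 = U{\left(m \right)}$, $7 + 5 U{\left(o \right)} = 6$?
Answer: $- \frac{67}{10} \approx -6.7$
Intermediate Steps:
$k{\left(j,H \right)} = 6 - H$
$U{\left(o \right)} = - \frac{1}{5}$ ($U{\left(o \right)} = - \frac{7}{5} + \frac{1}{5} \cdot 6 = - \frac{7}{5} + \frac{6}{5} = - \frac{1}{5}$)
$g{\left(K,m \right)} = \frac{44}{5}$ ($g{\left(K,m \right)} = 9 - \frac{1}{5} = \frac{44}{5}$)
$t{\left(S \right)} = \frac{2}{S}$
$g{\left(12,-1 \right)} + t{\left(k{\left(-5,-2 \right)} \right)} \left(-62\right) = \frac{44}{5} + \frac{2}{6 - -2} \left(-62\right) = \frac{44}{5} + \frac{2}{6 + 2} \left(-62\right) = \frac{44}{5} + \frac{2}{8} \left(-62\right) = \frac{44}{5} + 2 \cdot \frac{1}{8} \left(-62\right) = \frac{44}{5} + \frac{1}{4} \left(-62\right) = \frac{44}{5} - \frac{31}{2} = - \frac{67}{10}$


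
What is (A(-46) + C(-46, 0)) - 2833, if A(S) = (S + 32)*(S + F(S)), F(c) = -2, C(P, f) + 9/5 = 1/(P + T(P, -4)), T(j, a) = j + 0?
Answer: -994893/460 ≈ -2162.8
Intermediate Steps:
T(j, a) = j
C(P, f) = -9/5 + 1/(2*P) (C(P, f) = -9/5 + 1/(P + P) = -9/5 + 1/(2*P))
A(S) = (-2 + S)*(32 + S) (A(S) = (S + 32)*(S - 2) = (32 + S)*(-2 + S) = (-2 + S)*(32 + S))
(A(-46) + C(-46, 0)) - 2833 = ((-64 + (-46)**2 + 30*(-46)) + (1/10)*(5 - 18*(-46))/(-46)) - 2833 = ((-64 + 2116 - 1380) + (1/10)*(-1/46)*(5 + 828)) - 2833 = (672 + (1/10)*(-1/46)*833) - 2833 = (672 - 833/460) - 2833 = 308287/460 - 2833 = -994893/460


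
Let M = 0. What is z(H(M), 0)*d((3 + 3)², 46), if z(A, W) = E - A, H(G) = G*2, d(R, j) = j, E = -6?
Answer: -276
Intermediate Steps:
H(G) = 2*G
z(A, W) = -6 - A
z(H(M), 0)*d((3 + 3)², 46) = (-6 - 2*0)*46 = (-6 - 1*0)*46 = (-6 + 0)*46 = -6*46 = -276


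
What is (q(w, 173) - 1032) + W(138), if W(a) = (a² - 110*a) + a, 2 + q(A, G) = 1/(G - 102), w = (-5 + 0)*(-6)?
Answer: 210729/71 ≈ 2968.0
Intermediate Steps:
w = 30 (w = -5*(-6) = 30)
q(A, G) = -2 + 1/(-102 + G) (q(A, G) = -2 + 1/(G - 102) = -2 + 1/(-102 + G))
W(a) = a² - 109*a
(q(w, 173) - 1032) + W(138) = ((205 - 2*173)/(-102 + 173) - 1032) + 138*(-109 + 138) = ((205 - 346)/71 - 1032) + 138*29 = ((1/71)*(-141) - 1032) + 4002 = (-141/71 - 1032) + 4002 = -73413/71 + 4002 = 210729/71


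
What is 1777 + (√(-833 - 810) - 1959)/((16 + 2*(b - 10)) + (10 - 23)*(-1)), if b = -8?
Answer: 14398/7 - I*√1643/7 ≈ 2056.9 - 5.7906*I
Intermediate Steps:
1777 + (√(-833 - 810) - 1959)/((16 + 2*(b - 10)) + (10 - 23)*(-1)) = 1777 + (√(-833 - 810) - 1959)/((16 + 2*(-8 - 10)) + (10 - 23)*(-1)) = 1777 + (√(-1643) - 1959)/((16 + 2*(-18)) - 13*(-1)) = 1777 + (I*√1643 - 1959)/((16 - 36) + 13) = 1777 + (-1959 + I*√1643)/(-20 + 13) = 1777 + (-1959 + I*√1643)/(-7) = 1777 + (-1959 + I*√1643)*(-⅐) = 1777 + (1959/7 - I*√1643/7) = 14398/7 - I*√1643/7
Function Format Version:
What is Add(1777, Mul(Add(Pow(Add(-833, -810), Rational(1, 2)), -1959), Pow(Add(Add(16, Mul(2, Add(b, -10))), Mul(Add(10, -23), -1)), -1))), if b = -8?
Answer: Add(Rational(14398, 7), Mul(Rational(-1, 7), I, Pow(1643, Rational(1, 2)))) ≈ Add(2056.9, Mul(-5.7906, I))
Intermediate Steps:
Add(1777, Mul(Add(Pow(Add(-833, -810), Rational(1, 2)), -1959), Pow(Add(Add(16, Mul(2, Add(b, -10))), Mul(Add(10, -23), -1)), -1))) = Add(1777, Mul(Add(Pow(Add(-833, -810), Rational(1, 2)), -1959), Pow(Add(Add(16, Mul(2, Add(-8, -10))), Mul(Add(10, -23), -1)), -1))) = Add(1777, Mul(Add(Pow(-1643, Rational(1, 2)), -1959), Pow(Add(Add(16, Mul(2, -18)), Mul(-13, -1)), -1))) = Add(1777, Mul(Add(Mul(I, Pow(1643, Rational(1, 2))), -1959), Pow(Add(Add(16, -36), 13), -1))) = Add(1777, Mul(Add(-1959, Mul(I, Pow(1643, Rational(1, 2)))), Pow(Add(-20, 13), -1))) = Add(1777, Mul(Add(-1959, Mul(I, Pow(1643, Rational(1, 2)))), Pow(-7, -1))) = Add(1777, Mul(Add(-1959, Mul(I, Pow(1643, Rational(1, 2)))), Rational(-1, 7))) = Add(1777, Add(Rational(1959, 7), Mul(Rational(-1, 7), I, Pow(1643, Rational(1, 2))))) = Add(Rational(14398, 7), Mul(Rational(-1, 7), I, Pow(1643, Rational(1, 2))))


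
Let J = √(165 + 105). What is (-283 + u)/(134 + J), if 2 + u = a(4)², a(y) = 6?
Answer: -16683/8843 + 747*√30/17686 ≈ -1.6552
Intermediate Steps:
J = 3*√30 (J = √270 = 3*√30 ≈ 16.432)
u = 34 (u = -2 + 6² = -2 + 36 = 34)
(-283 + u)/(134 + J) = (-283 + 34)/(134 + 3*√30) = -249/(134 + 3*√30)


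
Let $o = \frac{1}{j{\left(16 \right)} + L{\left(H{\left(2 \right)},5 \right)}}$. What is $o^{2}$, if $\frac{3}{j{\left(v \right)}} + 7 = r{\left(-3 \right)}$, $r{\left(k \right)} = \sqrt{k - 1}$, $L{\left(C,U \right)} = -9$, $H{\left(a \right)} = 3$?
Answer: $\frac{287}{25350} - \frac{83 i}{304200} \approx 0.011321 - 0.00027285 i$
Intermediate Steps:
$r{\left(k \right)} = \sqrt{-1 + k}$
$j{\left(v \right)} = \frac{3 \left(-7 - 2 i\right)}{53}$ ($j{\left(v \right)} = \frac{3}{-7 + \sqrt{-1 - 3}} = \frac{3}{-7 + \sqrt{-4}} = \frac{3}{-7 + 2 i} = 3 \frac{-7 - 2 i}{53} = \frac{3 \left(-7 - 2 i\right)}{53}$)
$o = \frac{53 \left(- \frac{498}{53} + \frac{6 i}{53}\right)}{4680}$ ($o = \frac{1}{\left(- \frac{21}{53} - \frac{6 i}{53}\right) - 9} = \frac{1}{- \frac{498}{53} - \frac{6 i}{53}} = \frac{53 \left(- \frac{498}{53} + \frac{6 i}{53}\right)}{4680} \approx -0.10641 + 0.0012821 i$)
$o^{2} = \left(- \frac{83}{780} + \frac{i}{780}\right)^{2}$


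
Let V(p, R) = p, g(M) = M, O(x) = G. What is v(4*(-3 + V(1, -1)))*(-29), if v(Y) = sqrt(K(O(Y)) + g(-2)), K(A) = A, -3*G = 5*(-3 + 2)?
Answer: -29*I*sqrt(3)/3 ≈ -16.743*I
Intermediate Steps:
G = 5/3 (G = -5*(-3 + 2)/3 = -5*(-1)/3 = -1/3*(-5) = 5/3 ≈ 1.6667)
O(x) = 5/3
v(Y) = I*sqrt(3)/3 (v(Y) = sqrt(5/3 - 2) = sqrt(-1/3) = I*sqrt(3)/3)
v(4*(-3 + V(1, -1)))*(-29) = (I*sqrt(3)/3)*(-29) = -29*I*sqrt(3)/3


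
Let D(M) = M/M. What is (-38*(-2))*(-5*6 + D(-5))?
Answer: -2204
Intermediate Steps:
D(M) = 1
(-38*(-2))*(-5*6 + D(-5)) = (-38*(-2))*(-5*6 + 1) = 76*(-30 + 1) = 76*(-29) = -2204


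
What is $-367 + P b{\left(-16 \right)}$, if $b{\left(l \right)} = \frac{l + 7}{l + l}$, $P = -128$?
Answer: $-403$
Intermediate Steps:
$b{\left(l \right)} = \frac{7 + l}{2 l}$
$-367 + P b{\left(-16 \right)} = -367 - 128 \frac{7 - 16}{2 \left(-16\right)} = -367 - 128 \cdot \frac{1}{2} \left(- \frac{1}{16}\right) \left(-9\right) = -367 - 36 = -403$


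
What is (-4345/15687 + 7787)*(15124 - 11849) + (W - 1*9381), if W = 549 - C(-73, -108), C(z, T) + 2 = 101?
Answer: 399902210503/15687 ≈ 2.5493e+7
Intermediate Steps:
C(z, T) = 99 (C(z, T) = -2 + 101 = 99)
W = 450 (W = 549 - 1*99 = 549 - 99 = 450)
(-4345/15687 + 7787)*(15124 - 11849) + (W - 1*9381) = (-4345/15687 + 7787)*(15124 - 11849) + (450 - 1*9381) = (-4345*1/15687 + 7787)*3275 + (450 - 9381) = (-4345/15687 + 7787)*3275 - 8931 = (122150324/15687)*3275 - 8931 = 400042311100/15687 - 8931 = 399902210503/15687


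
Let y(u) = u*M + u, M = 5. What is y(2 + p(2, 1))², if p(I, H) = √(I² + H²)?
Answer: 324 + 144*√5 ≈ 645.99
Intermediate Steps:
p(I, H) = √(H² + I²)
y(u) = 6*u (y(u) = u*5 + u = 5*u + u = 6*u)
y(2 + p(2, 1))² = (6*(2 + √(1² + 2²)))² = (6*(2 + √(1 + 4)))² = (6*(2 + √5))² = (12 + 6*√5)²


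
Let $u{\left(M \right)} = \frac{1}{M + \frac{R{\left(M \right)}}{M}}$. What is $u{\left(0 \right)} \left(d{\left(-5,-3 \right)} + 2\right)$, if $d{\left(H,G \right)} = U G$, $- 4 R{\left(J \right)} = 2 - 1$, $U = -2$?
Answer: $0$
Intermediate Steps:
$R{\left(J \right)} = - \frac{1}{4}$ ($R{\left(J \right)} = - \frac{2 - 1}{4} = \left(- \frac{1}{4}\right) 1 = - \frac{1}{4}$)
$d{\left(H,G \right)} = - 2 G$
$u{\left(M \right)} = \frac{1}{M - \frac{1}{4 M}}$
$u{\left(0 \right)} \left(d{\left(-5,-3 \right)} + 2\right) = 4 \cdot 0 \frac{1}{-1 + 4 \cdot 0^{2}} \left(\left(-2\right) \left(-3\right) + 2\right) = 4 \cdot 0 \frac{1}{-1 + 4 \cdot 0} \left(6 + 2\right) = 4 \cdot 0 \frac{1}{-1 + 0} \cdot 8 = 4 \cdot 0 \frac{1}{-1} \cdot 8 = 4 \cdot 0 \left(-1\right) 8 = 0 \cdot 8 = 0$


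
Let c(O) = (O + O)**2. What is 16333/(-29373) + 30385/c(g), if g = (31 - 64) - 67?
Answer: 47835721/234984000 ≈ 0.20357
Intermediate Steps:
g = -100 (g = -33 - 67 = -100)
c(O) = 4*O**2 (c(O) = (2*O)**2 = 4*O**2)
16333/(-29373) + 30385/c(g) = 16333/(-29373) + 30385/((4*(-100)**2)) = 16333*(-1/29373) + 30385/((4*10000)) = -16333/29373 + 30385/40000 = -16333/29373 + 30385*(1/40000) = -16333/29373 + 6077/8000 = 47835721/234984000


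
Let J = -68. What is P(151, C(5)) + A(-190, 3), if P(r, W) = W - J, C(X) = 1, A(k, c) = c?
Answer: 72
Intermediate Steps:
P(r, W) = 68 + W (P(r, W) = W - 1*(-68) = W + 68 = 68 + W)
P(151, C(5)) + A(-190, 3) = (68 + 1) + 3 = 69 + 3 = 72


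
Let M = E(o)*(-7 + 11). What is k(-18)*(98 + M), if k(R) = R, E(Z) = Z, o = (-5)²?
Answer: -3564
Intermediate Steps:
o = 25
M = 100 (M = 25*(-7 + 11) = 25*4 = 100)
k(-18)*(98 + M) = -18*(98 + 100) = -18*198 = -3564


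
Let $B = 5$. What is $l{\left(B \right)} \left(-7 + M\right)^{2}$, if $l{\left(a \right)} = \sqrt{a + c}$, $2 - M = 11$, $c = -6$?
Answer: $256 i \approx 256.0 i$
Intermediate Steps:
$M = -9$ ($M = 2 - 11 = -9$)
$l{\left(a \right)} = \sqrt{-6 + a}$ ($l{\left(a \right)} = \sqrt{a - 6} = \sqrt{-6 + a}$)
$l{\left(B \right)} \left(-7 + M\right)^{2} = \sqrt{-6 + 5} \left(-7 - 9\right)^{2} = \sqrt{-1} \left(-16\right)^{2} = i 256 = 256 i$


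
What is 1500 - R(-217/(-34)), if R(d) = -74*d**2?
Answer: 2609293/578 ≈ 4514.3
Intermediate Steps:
1500 - R(-217/(-34)) = 1500 - (-74)*(-217/(-34))**2 = 1500 - (-74)*(-217*(-1/34))**2 = 1500 - (-74)*(217/34)**2 = 1500 - (-74)*47089/1156 = 1500 - 1*(-1742293/578) = 1500 + 1742293/578 = 2609293/578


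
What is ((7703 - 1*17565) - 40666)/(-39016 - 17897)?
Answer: 50528/56913 ≈ 0.88781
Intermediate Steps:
((7703 - 1*17565) - 40666)/(-39016 - 17897) = ((7703 - 17565) - 40666)/(-56913) = (-9862 - 40666)*(-1/56913) = -50528*(-1/56913) = 50528/56913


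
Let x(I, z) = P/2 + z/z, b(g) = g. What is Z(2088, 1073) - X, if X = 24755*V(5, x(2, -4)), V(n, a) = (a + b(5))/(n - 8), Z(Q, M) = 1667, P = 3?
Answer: 127109/2 ≈ 63555.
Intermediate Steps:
x(I, z) = 5/2 (x(I, z) = 3/2 + z/z = 3*(½) + 1 = 3/2 + 1 = 5/2)
V(n, a) = (5 + a)/(-8 + n) (V(n, a) = (a + 5)/(n - 8) = (5 + a)/(-8 + n))
X = -123775/2 (X = 24755*((5 + 5/2)/(-8 + 5)) = 24755*((15/2)/(-3)) = 24755*(-⅓*15/2) = 24755*(-5/2) = -123775/2 ≈ -61888.)
Z(2088, 1073) - X = 1667 - 1*(-123775/2) = 1667 + 123775/2 = 127109/2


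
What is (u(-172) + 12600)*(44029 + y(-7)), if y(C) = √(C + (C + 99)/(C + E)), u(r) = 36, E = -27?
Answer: 556350444 + 12636*I*√2805/17 ≈ 5.5635e+8 + 39367.0*I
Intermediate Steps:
y(C) = √(C + (99 + C)/(-27 + C)) (y(C) = √(C + (C + 99)/(C - 27)) = √(C + (99 + C)/(-27 + C)))
(u(-172) + 12600)*(44029 + y(-7)) = (36 + 12600)*(44029 + √((99 - 7 - 7*(-27 - 7))/(-27 - 7))) = 12636*(44029 + √((99 - 7 - 7*(-34))/(-34))) = 12636*(44029 + √(-(99 - 7 + 238)/34)) = 12636*(44029 + √(-1/34*330)) = 12636*(44029 + √(-165/17)) = 12636*(44029 + I*√2805/17) = 556350444 + 12636*I*√2805/17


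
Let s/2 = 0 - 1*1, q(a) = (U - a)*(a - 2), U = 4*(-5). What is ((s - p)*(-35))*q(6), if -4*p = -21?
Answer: -26390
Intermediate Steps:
p = 21/4 (p = -¼*(-21) = 21/4 ≈ 5.2500)
U = -20
q(a) = (-20 - a)*(-2 + a) (q(a) = (-20 - a)*(a - 2) = (-20 - a)*(-2 + a))
s = -2 (s = 2*(0 - 1*1) = 2*(0 - 1) = 2*(-1) = -2)
((s - p)*(-35))*q(6) = ((-2 - 1*21/4)*(-35))*(40 - 1*6² - 18*6) = ((-2 - 21/4)*(-35))*(40 - 1*36 - 108) = (-29/4*(-35))*(40 - 36 - 108) = (1015/4)*(-104) = -26390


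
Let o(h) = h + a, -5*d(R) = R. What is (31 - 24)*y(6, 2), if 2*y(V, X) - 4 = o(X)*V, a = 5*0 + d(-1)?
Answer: 301/5 ≈ 60.200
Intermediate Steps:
d(R) = -R/5
a = ⅕ (a = 5*0 - ⅕*(-1) = 0 + ⅕ = ⅕ ≈ 0.20000)
o(h) = ⅕ + h (o(h) = h + ⅕ = ⅕ + h)
y(V, X) = 2 + V*(⅕ + X)/2 (y(V, X) = 2 + ((⅕ + X)*V)/2 = 2 + (V*(⅕ + X))/2 = 2 + V*(⅕ + X)/2)
(31 - 24)*y(6, 2) = (31 - 24)*(2 + (⅒)*6*(1 + 5*2)) = 7*(2 + (⅒)*6*(1 + 10)) = 7*(2 + (⅒)*6*11) = 7*(2 + 33/5) = 7*(43/5) = 301/5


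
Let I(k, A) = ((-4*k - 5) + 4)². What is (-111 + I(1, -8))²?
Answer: 7396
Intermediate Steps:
I(k, A) = (-1 - 4*k)² (I(k, A) = ((-5 - 4*k) + 4)² = (-1 - 4*k)²)
(-111 + I(1, -8))² = (-111 + (1 + 4*1)²)² = (-111 + (1 + 4)²)² = (-111 + 5²)² = (-111 + 25)² = (-86)² = 7396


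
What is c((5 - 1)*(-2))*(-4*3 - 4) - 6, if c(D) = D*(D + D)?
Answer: -2054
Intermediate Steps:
c(D) = 2*D² (c(D) = D*(2*D) = 2*D²)
c((5 - 1)*(-2))*(-4*3 - 4) - 6 = (2*((5 - 1)*(-2))²)*(-4*3 - 4) - 6 = (2*(4*(-2))²)*(-12 - 4) - 6 = (2*(-8)²)*(-16) - 6 = (2*64)*(-16) - 6 = 128*(-16) - 6 = -2048 - 6 = -2054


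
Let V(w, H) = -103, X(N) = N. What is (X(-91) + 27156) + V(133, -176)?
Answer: 26962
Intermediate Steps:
(X(-91) + 27156) + V(133, -176) = (-91 + 27156) - 103 = 27065 - 103 = 26962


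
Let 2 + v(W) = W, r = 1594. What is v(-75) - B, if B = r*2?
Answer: -3265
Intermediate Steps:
v(W) = -2 + W
B = 3188 (B = 1594*2 = 3188)
v(-75) - B = (-2 - 75) - 1*3188 = -77 - 3188 = -3265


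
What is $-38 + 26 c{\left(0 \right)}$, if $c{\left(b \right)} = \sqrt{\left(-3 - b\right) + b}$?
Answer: $-38 + 26 i \sqrt{3} \approx -38.0 + 45.033 i$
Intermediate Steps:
$c{\left(b \right)} = i \sqrt{3}$ ($c{\left(b \right)} = \sqrt{-3} = i \sqrt{3}$)
$-38 + 26 c{\left(0 \right)} = -38 + 26 i \sqrt{3}$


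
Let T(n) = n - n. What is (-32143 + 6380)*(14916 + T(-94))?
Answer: -384280908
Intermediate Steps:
T(n) = 0
(-32143 + 6380)*(14916 + T(-94)) = (-32143 + 6380)*(14916 + 0) = -25763*14916 = -384280908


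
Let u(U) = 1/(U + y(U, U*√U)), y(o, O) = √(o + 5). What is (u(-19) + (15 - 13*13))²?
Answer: (901516*√14 + 8235305*I)/(38*√14 + 347*I) ≈ 23732.0 + 3.0742*I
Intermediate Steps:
y(o, O) = √(5 + o)
u(U) = 1/(U + √(5 + U))
(u(-19) + (15 - 13*13))² = (1/(-19 + √(5 - 19)) + (15 - 13*13))² = (1/(-19 + √(-14)) + (15 - 169))² = (1/(-19 + I*√14) - 154)² = (-154 + 1/(-19 + I*√14))²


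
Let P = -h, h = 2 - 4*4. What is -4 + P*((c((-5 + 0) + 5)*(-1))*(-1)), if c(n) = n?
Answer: -4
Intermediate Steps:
h = -14 (h = 2 - 16 = -14)
P = 14 (P = -1*(-14) = 14)
-4 + P*((c((-5 + 0) + 5)*(-1))*(-1)) = -4 + 14*((((-5 + 0) + 5)*(-1))*(-1)) = -4 + 14*(((-5 + 5)*(-1))*(-1)) = -4 + 14*((0*(-1))*(-1)) = -4 + 14*(0*(-1)) = -4 + 14*0 = -4 + 0 = -4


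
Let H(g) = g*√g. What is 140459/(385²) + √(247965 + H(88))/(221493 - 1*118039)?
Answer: 12769/13475 + √(247965 + 176*√22)/103454 ≈ 0.95243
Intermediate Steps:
H(g) = g^(3/2)
140459/(385²) + √(247965 + H(88))/(221493 - 1*118039) = 140459/(385²) + √(247965 + 88^(3/2))/(221493 - 1*118039) = 140459/148225 + √(247965 + 176*√22)/(221493 - 118039) = 140459*(1/148225) + √(247965 + 176*√22)/103454 = 12769/13475 + √(247965 + 176*√22)*(1/103454) = 12769/13475 + √(247965 + 176*√22)/103454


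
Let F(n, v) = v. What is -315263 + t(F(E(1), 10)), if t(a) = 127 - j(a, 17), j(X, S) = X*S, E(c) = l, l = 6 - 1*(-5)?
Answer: -315306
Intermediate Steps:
l = 11 (l = 6 + 5 = 11)
E(c) = 11
j(X, S) = S*X
t(a) = 127 - 17*a
-315263 + t(F(E(1), 10)) = -315263 + (127 - 17*10) = -315263 + (127 - 170) = -315263 - 43 = -315306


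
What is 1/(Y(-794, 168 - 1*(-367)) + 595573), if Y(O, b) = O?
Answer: 1/594779 ≈ 1.6813e-6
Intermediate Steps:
1/(Y(-794, 168 - 1*(-367)) + 595573) = 1/(-794 + 595573) = 1/594779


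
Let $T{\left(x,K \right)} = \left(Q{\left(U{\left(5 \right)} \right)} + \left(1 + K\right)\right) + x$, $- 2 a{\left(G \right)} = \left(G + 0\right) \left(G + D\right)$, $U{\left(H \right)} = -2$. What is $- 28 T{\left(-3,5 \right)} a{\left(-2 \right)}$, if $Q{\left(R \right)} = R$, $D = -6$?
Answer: $224$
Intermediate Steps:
$a{\left(G \right)} = - \frac{G \left(-6 + G\right)}{2}$ ($a{\left(G \right)} = - \frac{\left(G + 0\right) \left(G - 6\right)}{2} = - \frac{G \left(-6 + G\right)}{2}$)
$T{\left(x,K \right)} = -1 + K + x$ ($T{\left(x,K \right)} = \left(-2 + \left(1 + K\right)\right) + x = \left(-1 + K\right) + x = -1 + K + x$)
$- 28 T{\left(-3,5 \right)} a{\left(-2 \right)} = - 28 \left(-1 + 5 - 3\right) \frac{1}{2} \left(-2\right) \left(6 - -2\right) = \left(-28\right) 1 \cdot \frac{1}{2} \left(-2\right) \left(6 + 2\right) = - 28 \cdot \frac{1}{2} \left(-2\right) 8 = \left(-28\right) \left(-8\right) = 224$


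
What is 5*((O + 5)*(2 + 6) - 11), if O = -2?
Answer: 65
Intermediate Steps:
5*((O + 5)*(2 + 6) - 11) = 5*((-2 + 5)*(2 + 6) - 11) = 5*(3*8 - 11) = 5*(24 - 11) = 5*13 = 65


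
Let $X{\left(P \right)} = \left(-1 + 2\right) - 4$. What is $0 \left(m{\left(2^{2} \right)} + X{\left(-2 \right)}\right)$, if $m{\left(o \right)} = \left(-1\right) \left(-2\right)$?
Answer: $0$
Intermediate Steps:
$X{\left(P \right)} = -3$ ($X{\left(P \right)} = 1 - 4 = -3$)
$m{\left(o \right)} = 2$
$0 \left(m{\left(2^{2} \right)} + X{\left(-2 \right)}\right) = 0 \left(2 - 3\right) = 0 \left(-1\right) = 0$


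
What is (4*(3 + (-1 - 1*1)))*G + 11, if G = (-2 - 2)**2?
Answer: 75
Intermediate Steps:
G = 16 (G = (-4)**2 = 16)
(4*(3 + (-1 - 1*1)))*G + 11 = (4*(3 + (-1 - 1*1)))*16 + 11 = (4*(3 + (-1 - 1)))*16 + 11 = (4*(3 - 2))*16 + 11 = (4*1)*16 + 11 = 4*16 + 11 = 64 + 11 = 75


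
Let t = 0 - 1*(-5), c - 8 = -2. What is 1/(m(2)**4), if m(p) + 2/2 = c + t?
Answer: 1/10000 ≈ 0.00010000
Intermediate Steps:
c = 6 (c = 8 - 2 = 6)
t = 5 (t = 0 + 5 = 5)
m(p) = 10 (m(p) = -1 + (6 + 5) = -1 + 11 = 10)
1/(m(2)**4) = 1/(10**4) = 1/10000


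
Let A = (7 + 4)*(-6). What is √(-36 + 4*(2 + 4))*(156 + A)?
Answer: 180*I*√3 ≈ 311.77*I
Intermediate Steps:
A = -66 (A = 11*(-6) = -66)
√(-36 + 4*(2 + 4))*(156 + A) = √(-36 + 4*(2 + 4))*(156 - 66) = √(-36 + 4*6)*90 = √(-36 + 24)*90 = √(-12)*90 = (2*I*√3)*90 = 180*I*√3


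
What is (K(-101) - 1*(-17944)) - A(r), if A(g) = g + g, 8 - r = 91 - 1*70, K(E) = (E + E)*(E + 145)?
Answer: 9082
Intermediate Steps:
K(E) = 2*E*(145 + E) (K(E) = (2*E)*(145 + E) = 2*E*(145 + E))
r = -13 (r = 8 - (91 - 1*70) = 8 - (91 - 70) = 8 - 1*21 = 8 - 21 = -13)
A(g) = 2*g
(K(-101) - 1*(-17944)) - A(r) = (2*(-101)*(145 - 101) - 1*(-17944)) - 2*(-13) = (2*(-101)*44 + 17944) - 1*(-26) = (-8888 + 17944) + 26 = 9056 + 26 = 9082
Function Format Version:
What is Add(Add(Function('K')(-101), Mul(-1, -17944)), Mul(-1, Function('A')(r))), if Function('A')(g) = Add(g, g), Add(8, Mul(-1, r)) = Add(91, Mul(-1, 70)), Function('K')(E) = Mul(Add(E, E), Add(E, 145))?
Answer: 9082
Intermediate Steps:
Function('K')(E) = Mul(2, E, Add(145, E)) (Function('K')(E) = Mul(Mul(2, E), Add(145, E)) = Mul(2, E, Add(145, E)))
r = -13 (r = Add(8, Mul(-1, Add(91, Mul(-1, 70)))) = Add(8, Mul(-1, Add(91, -70))) = Add(8, Mul(-1, 21)) = Add(8, -21) = -13)
Function('A')(g) = Mul(2, g)
Add(Add(Function('K')(-101), Mul(-1, -17944)), Mul(-1, Function('A')(r))) = Add(Add(Mul(2, -101, Add(145, -101)), Mul(-1, -17944)), Mul(-1, Mul(2, -13))) = Add(Add(Mul(2, -101, 44), 17944), Mul(-1, -26)) = Add(Add(-8888, 17944), 26) = Add(9056, 26) = 9082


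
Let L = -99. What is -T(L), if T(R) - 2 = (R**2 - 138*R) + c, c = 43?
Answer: -23508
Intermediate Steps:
T(R) = 45 + R**2 - 138*R (T(R) = 2 + ((R**2 - 138*R) + 43) = 2 + (43 + R**2 - 138*R) = 45 + R**2 - 138*R)
-T(L) = -(45 + (-99)**2 - 138*(-99)) = -(45 + 9801 + 13662) = -1*23508 = -23508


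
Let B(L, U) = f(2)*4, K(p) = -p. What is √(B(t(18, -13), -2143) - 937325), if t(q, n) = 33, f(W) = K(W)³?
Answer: I*√937357 ≈ 968.17*I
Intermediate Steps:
f(W) = -W³ (f(W) = (-W)³ = -W³)
B(L, U) = -32 (B(L, U) = -1*2³*4 = -1*8*4 = -8*4 = -32)
√(B(t(18, -13), -2143) - 937325) = √(-32 - 937325) = √(-937357) = I*√937357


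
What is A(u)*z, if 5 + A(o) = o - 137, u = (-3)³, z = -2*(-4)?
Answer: -1352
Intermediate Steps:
z = 8
u = -27
A(o) = -142 + o (A(o) = -5 + (o - 137) = -5 + (-137 + o) = -142 + o)
A(u)*z = (-142 - 27)*8 = -169*8 = -1352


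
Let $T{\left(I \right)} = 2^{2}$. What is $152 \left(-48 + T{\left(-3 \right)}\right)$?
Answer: $-6688$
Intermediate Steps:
$T{\left(I \right)} = 4$
$152 \left(-48 + T{\left(-3 \right)}\right) = 152 \left(-48 + 4\right) = 152 \left(-44\right) = -6688$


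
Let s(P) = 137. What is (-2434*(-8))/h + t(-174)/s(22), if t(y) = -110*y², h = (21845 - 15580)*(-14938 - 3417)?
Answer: -382971670284664/15754188275 ≈ -24309.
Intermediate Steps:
h = -114994075 (h = 6265*(-18355) = -114994075)
(-2434*(-8))/h + t(-174)/s(22) = -2434*(-8)/(-114994075) - 110*(-174)²/137 = 19472*(-1/114994075) - 110*30276*(1/137) = -19472/114994075 - 3330360*1/137 = -19472/114994075 - 3330360/137 = -382971670284664/15754188275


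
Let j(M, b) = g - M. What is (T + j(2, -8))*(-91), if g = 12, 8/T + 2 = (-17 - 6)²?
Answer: -480298/527 ≈ -911.38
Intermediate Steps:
T = 8/527 (T = 8/(-2 + (-17 - 6)²) = 8/(-2 + (-23)²) = 8/(-2 + 529) = 8/527 ≈ 0.015180)
j(M, b) = 12 - M
(T + j(2, -8))*(-91) = (8/527 + (12 - 1*2))*(-91) = (8/527 + (12 - 2))*(-91) = (8/527 + 10)*(-91) = (5278/527)*(-91) = -480298/527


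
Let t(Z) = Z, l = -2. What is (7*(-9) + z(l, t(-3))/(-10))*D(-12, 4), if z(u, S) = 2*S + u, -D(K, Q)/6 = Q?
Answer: 7464/5 ≈ 1492.8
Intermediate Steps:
D(K, Q) = -6*Q
z(u, S) = u + 2*S
(7*(-9) + z(l, t(-3))/(-10))*D(-12, 4) = (7*(-9) + (-2 + 2*(-3))/(-10))*(-6*4) = (-63 + (-2 - 6)*(-⅒))*(-24) = (-63 - 8*(-⅒))*(-24) = (-63 + ⅘)*(-24) = -311/5*(-24) = 7464/5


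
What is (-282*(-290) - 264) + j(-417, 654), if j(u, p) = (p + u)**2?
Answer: 137685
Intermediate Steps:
(-282*(-290) - 264) + j(-417, 654) = (-282*(-290) - 264) + (654 - 417)**2 = (81780 - 264) + 237**2 = 81516 + 56169 = 137685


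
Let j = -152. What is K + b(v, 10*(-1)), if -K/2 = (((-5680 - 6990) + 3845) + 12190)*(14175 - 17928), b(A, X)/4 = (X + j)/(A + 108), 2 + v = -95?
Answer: 277833942/11 ≈ 2.5258e+7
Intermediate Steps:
v = -97 (v = -2 - 95 = -97)
b(A, X) = 4*(-152 + X)/(108 + A) (b(A, X) = 4*((X - 152)/(A + 108)) = 4*((-152 + X)/(108 + A)) = 4*(-152 + X)/(108 + A))
K = 25257690 (K = -2*(((-5680 - 6990) + 3845) + 12190)*(14175 - 17928) = -2*((-12670 + 3845) + 12190)*(-3753) = -2*(-8825 + 12190)*(-3753) = -6730*(-3753) = -2*(-12628845) = 25257690)
K + b(v, 10*(-1)) = 25257690 + 4*(-152 + 10*(-1))/(108 - 97) = 25257690 + 4*(-152 - 10)/11 = 25257690 + 4*(1/11)*(-162) = 25257690 - 648/11 = 277833942/11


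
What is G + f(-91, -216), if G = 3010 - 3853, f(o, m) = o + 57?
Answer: -877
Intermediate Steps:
f(o, m) = 57 + o
G = -843
G + f(-91, -216) = -843 + (57 - 91) = -843 - 34 = -877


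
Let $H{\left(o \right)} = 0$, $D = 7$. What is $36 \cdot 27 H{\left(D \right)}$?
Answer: $0$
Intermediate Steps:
$36 \cdot 27 H{\left(D \right)} = 36 \cdot 27 \cdot 0 = 972 \cdot 0 = 0$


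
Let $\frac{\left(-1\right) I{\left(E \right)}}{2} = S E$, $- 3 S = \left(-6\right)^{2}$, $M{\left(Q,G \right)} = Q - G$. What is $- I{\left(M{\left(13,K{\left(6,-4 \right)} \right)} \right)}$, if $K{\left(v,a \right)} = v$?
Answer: $-168$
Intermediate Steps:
$S = -12$ ($S = - \frac{\left(-6\right)^{2}}{3} = \left(- \frac{1}{3}\right) 36 = -12$)
$I{\left(E \right)} = 24 E$ ($I{\left(E \right)} = - 2 \left(- 12 E\right) = 24 E$)
$- I{\left(M{\left(13,K{\left(6,-4 \right)} \right)} \right)} = - 24 \left(13 - 6\right) = - 24 \cdot 7 = \left(-1\right) 168 = -168$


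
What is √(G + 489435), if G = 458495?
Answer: √947930 ≈ 973.62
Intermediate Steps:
√(G + 489435) = √(458495 + 489435) = √947930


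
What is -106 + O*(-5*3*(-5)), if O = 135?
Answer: 10019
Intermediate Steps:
-106 + O*(-5*3*(-5)) = -106 + 135*(-5*3*(-5)) = -106 + 135*(-15*(-5)) = -106 + 135*75 = -106 + 10125 = 10019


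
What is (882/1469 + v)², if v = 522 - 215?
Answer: 204181978225/2157961 ≈ 94618.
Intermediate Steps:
v = 307
(882/1469 + v)² = (882/1469 + 307)² = (451865/1469)² = 204181978225/2157961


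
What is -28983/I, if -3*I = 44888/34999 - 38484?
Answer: -98165421/43446988 ≈ -2.2594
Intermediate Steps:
I = 43446988/3387 (I = -(44888/34999 - 38484)/3 = -(44888*(1/34999) - 38484)/3 = -(1448/1129 - 38484)/3 = -1/3*(-43446988/1129) = 43446988/3387 ≈ 12828.)
-28983/I = -28983/43446988/3387 = -28983*3387/43446988 = -98165421/43446988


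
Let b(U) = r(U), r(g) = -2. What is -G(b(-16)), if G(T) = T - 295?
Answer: 297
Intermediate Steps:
b(U) = -2
G(T) = -295 + T
-G(b(-16)) = -(-295 - 2) = -1*(-297) = 297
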